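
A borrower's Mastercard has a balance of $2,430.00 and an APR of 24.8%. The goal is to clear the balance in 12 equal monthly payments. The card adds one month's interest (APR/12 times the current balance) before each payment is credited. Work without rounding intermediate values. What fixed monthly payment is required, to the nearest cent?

$230.72

Monthly rate r = 24.8%/12 = 2.06667% = 0.0206667.
Level-payment amortization: P = B₀·r / (1 − (1+r)^(−n)) = 2430.00·0.0206667 / (1 − 1.02067^(−12)).
Denominator 1 − (1+r)^(−12) = 0.217664892.
P = 50.22 / 0.217664892 ≈ 230.72.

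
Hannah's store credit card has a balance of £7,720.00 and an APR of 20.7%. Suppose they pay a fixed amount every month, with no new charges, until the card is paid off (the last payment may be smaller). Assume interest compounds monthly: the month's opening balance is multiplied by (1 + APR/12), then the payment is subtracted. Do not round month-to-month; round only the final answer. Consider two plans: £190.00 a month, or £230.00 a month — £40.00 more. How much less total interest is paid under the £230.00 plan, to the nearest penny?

£1,774.13

Monthly rate r = 20.7%/12 = 1.725% = 0.01725.
At £190.00/mo: n = ⌈−ln(1 − rB₀/P)/ln(1+r)⌉ = 71 payments (last £108.78); total interest = total paid − £7,720.00 = £5,688.78.
At £230.00/mo: 51 payments (last £134.65); total interest £3,914.65.
Interest saved = £5,688.78 − £3,914.65 = £1,774.13.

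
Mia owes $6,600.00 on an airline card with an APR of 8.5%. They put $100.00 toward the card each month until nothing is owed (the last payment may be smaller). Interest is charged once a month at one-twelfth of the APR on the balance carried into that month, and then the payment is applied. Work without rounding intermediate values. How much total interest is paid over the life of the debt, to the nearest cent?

$2,328.09

Monthly rate r = 8.5%/12 = 0.708333% = 0.00708333.
Payoff takes n = ⌈−ln(1 − rB₀/P)/ln(1+r)⌉ = ⌈89.280⌉ = 90 payments; the last is $28.09.
Total paid = 89·$100.00 + $28.09 = $8,928.09.
Total interest = total paid − principal = $8,928.09 − $6,600.00 = $2,328.09.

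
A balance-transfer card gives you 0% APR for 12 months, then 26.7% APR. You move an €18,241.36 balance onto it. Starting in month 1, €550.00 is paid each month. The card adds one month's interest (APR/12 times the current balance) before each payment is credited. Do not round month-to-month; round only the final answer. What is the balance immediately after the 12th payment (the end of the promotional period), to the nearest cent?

Promo months 1–12 at r₀ = 0%/12 = 0; months 13+ at r₁ = 26.7%/12 = 0.02225.
After month 12 (no interest yet): B = €18,241.36 − 12·€550.00 = €11,641.36.

€11,641.36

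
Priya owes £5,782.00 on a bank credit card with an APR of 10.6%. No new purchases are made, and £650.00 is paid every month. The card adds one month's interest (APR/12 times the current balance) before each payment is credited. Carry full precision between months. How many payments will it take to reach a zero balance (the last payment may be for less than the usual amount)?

Monthly rate r = 10.6%/12 = 0.883333% = 0.00883333.
Recurrence: B ← B·(1+r) − £650.00.
Month 1: interest £51.07; balance after payment £5,183.07.
Month 2: interest £45.78; balance after payment £4,578.86.
Closed form: n = −ln(1 − rB₀/P)/ln(1+r) = −ln(0.92142)/ln(1.00883) ≈ 9.305, so the balance reaches zero during payment 10.

10 payments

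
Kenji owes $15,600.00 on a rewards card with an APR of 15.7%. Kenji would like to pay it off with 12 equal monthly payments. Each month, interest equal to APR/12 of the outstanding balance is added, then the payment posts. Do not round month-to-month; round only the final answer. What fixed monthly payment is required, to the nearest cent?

$1,413.19

Monthly rate r = 15.7%/12 = 1.30833% = 0.0130833.
Level-payment amortization: P = B₀·r / (1 − (1+r)^(−n)) = 15600.00·0.0130833 / (1 − 1.01308^(−12)).
Denominator 1 − (1+r)^(−12) = 0.144425263.
P = 204.1 / 0.144425263 ≈ 1413.19.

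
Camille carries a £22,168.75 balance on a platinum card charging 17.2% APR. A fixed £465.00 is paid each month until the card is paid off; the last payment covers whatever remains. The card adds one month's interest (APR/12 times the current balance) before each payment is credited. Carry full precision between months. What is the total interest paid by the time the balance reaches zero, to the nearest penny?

£15,404.04

Monthly rate r = 17.2%/12 = 1.43333% = 0.0143333.
Payoff takes n = ⌈−ln(1 − rB₀/P)/ln(1+r)⌉ = ⌈80.801⌉ = 81 payments; the last is £372.79.
Total paid = 80·£465.00 + £372.79 = £37,572.79.
Total interest = total paid − principal = £37,572.79 − £22,168.75 = £15,404.04.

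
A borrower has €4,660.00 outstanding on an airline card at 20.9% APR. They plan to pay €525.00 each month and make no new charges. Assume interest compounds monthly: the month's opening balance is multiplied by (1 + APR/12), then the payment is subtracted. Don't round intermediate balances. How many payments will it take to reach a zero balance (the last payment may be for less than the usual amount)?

Monthly rate r = 20.9%/12 = 1.74167% = 0.0174167.
Recurrence: B ← B·(1+r) − €525.00.
Month 1: interest €81.16; balance after payment €4,216.16.
Month 2: interest €73.43; balance after payment €3,764.59.
Closed form: n = −ln(1 − rB₀/P)/ln(1+r) = −ln(0.84541)/ln(1.01742) ≈ 9.726, so the balance reaches zero during payment 10.

10 payments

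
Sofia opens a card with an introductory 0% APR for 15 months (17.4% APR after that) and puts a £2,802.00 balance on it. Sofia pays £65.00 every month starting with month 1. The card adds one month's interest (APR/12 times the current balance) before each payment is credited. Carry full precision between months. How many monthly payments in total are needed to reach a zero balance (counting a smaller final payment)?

52 months

Promo months 1–15 at r₀ = 0%/12 = 0; months 16+ at r₁ = 17.4%/12 = 0.0145.
After month 15 (no interest yet): B = £2,802.00 − 15·£65.00 = £1,827.00.
Then at r₁ with £65.00/mo: n₂ = −ln(1 − r₁·B/P)/ln(1+r₁) ≈ 36.37 → 37 more payments.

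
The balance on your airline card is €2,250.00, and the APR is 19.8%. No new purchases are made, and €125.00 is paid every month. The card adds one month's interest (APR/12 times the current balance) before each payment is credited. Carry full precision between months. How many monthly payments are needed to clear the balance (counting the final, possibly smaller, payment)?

Monthly rate r = 19.8%/12 = 1.65% = 0.0165.
Recurrence: B ← B·(1+r) − €125.00.
Month 1: interest €37.12; balance after payment €2,162.12.
Month 2: interest €35.68; balance after payment €2,072.80.
Closed form: n = −ln(1 − rB₀/P)/ln(1+r) = −ln(0.703)/ln(1.0165) ≈ 21.533, so the balance reaches zero during payment 22.

22 months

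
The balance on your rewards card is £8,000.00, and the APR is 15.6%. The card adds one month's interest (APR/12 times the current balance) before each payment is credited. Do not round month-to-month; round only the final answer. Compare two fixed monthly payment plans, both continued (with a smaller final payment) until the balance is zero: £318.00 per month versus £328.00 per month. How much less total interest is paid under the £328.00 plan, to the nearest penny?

Monthly rate r = 15.6%/12 = 1.3% = 0.013.
At £318.00/mo: n = ⌈−ln(1 − rB₀/P)/ln(1+r)⌉ = 31 payments (last £211.91); total interest = total paid − £8,000.00 = £1,751.91.
At £328.00/mo: 30 payments (last £173.13); total interest £1,685.13.
Interest saved = £1,751.91 − £1,685.13 = £66.78.

£66.78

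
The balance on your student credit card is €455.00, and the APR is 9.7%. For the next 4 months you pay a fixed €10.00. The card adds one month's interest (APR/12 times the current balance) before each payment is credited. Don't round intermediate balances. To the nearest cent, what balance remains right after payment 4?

€429.40

Monthly rate r = 9.7%/12 = 0.808333% = 0.00808333.
Each month: B ← B·(1+r) − €10.00.
Month 1: interest €3.68; balance after payment €448.68.
Month 2: interest €3.63; balance after payment €442.30.
Month 3: interest €3.58; balance after payment €435.88.
Month 4: interest €3.52; balance after payment €429.40.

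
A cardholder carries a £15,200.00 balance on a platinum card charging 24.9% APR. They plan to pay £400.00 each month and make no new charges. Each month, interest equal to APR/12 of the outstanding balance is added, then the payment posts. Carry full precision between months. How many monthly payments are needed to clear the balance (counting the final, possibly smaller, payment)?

Monthly rate r = 24.9%/12 = 2.075% = 0.02075.
Recurrence: B ← B·(1+r) − £400.00.
Month 1: interest £315.40; balance after payment £15,115.40.
Month 2: interest £313.64; balance after payment £15,029.04.
Closed form: n = −ln(1 − rB₀/P)/ln(1+r) = −ln(0.2115)/ln(1.02075) ≈ 75.643, so the balance reaches zero during payment 76.

76 months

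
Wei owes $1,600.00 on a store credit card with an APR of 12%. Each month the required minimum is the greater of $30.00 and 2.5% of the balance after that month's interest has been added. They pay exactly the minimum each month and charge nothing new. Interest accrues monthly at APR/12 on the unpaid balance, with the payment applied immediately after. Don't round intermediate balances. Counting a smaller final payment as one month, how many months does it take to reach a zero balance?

Monthly rate r = 12%/12 = 1% = 0.01.
While 2.5% of the post-interest balance exceeds $30.00, each month B ← (B·(1+r))·(1 − 0.025), i.e. B shrinks by the factor (1+r)·0.975 = 0.98475.
This holds for months 1–20. Entering month 21 the balance is $1,176.63; 2.5% of the post-interest balance is now below $30.00, so the flat $30.00 minimum applies from here.
From month 21 a fixed $30.00 at rate r clears $1,176.63 in 51 more payments. Total: 20 + 51 = 71 months.

71 months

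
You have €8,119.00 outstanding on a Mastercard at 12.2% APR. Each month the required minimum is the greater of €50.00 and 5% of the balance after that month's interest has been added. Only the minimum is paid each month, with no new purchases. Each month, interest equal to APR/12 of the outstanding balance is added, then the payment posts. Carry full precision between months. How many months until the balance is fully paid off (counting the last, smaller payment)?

74 months

Monthly rate r = 12.2%/12 = 1.01667% = 0.0101667.
While 5% of the post-interest balance exceeds €50.00, each month B ← (B·(1+r))·(1 − 0.05), i.e. B shrinks by the factor (1+r)·0.95 = 0.95966.
This holds for months 1–52. Entering month 53 the balance is €954.04; 5% of the post-interest balance is now below €50.00, so the flat €50.00 minimum applies from here.
From month 53 a fixed €50.00 at rate r clears €954.04 in 22 more payments. Total: 52 + 22 = 74 months.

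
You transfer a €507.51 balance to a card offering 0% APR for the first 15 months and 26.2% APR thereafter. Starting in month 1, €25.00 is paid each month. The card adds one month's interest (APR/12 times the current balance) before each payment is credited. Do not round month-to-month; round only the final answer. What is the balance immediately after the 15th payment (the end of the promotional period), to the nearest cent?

€132.51

Promo months 1–15 at r₀ = 0%/12 = 0; months 16+ at r₁ = 26.2%/12 = 0.0218333.
After month 15 (no interest yet): B = €507.51 − 15·€25.00 = €132.51.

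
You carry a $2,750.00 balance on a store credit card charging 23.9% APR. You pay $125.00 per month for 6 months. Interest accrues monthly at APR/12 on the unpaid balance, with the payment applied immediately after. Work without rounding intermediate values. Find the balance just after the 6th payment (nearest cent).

Monthly rate r = 23.9%/12 = 1.99167% = 0.0199167.
Each month: B ← B·(1+r) − $125.00.
Month 1: interest $54.77; balance after payment $2,679.77.
Month 2: interest $53.37; balance after payment $2,608.14.
Month 3: interest $51.95; balance after payment $2,535.09.
Month 4: interest $50.49; balance after payment $2,460.58.
Month 5: interest $49.01; balance after payment $2,384.59.
Month 6: interest $47.49; balance after payment $2,307.08.

$2,307.08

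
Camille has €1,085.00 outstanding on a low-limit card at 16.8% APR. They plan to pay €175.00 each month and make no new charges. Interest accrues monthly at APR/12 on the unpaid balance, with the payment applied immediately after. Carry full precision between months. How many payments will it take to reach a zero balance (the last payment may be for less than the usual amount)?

Monthly rate r = 16.8%/12 = 1.4% = 0.014.
Recurrence: B ← B·(1+r) − €175.00.
Month 1: interest €15.19; balance after payment €925.19.
Month 2: interest €12.95; balance after payment €763.14.
Closed form: n = −ln(1 − rB₀/P)/ln(1+r) = −ln(0.9132)/ln(1.014) ≈ 6.531, so the balance reaches zero during payment 7.

7 payments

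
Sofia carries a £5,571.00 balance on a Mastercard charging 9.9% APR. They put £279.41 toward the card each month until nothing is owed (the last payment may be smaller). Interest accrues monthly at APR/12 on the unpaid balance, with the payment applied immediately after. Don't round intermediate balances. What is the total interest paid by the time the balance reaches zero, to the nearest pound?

Monthly rate r = 9.9%/12 = 0.825% = 0.00825.
Payoff takes n = ⌈−ln(1 − rB₀/P)/ln(1+r)⌉ = ⌈21.873⌉ = 22 payments; the last is £244.17.
Total paid = 21·£279.41 + £244.17 = £6,111.78.
Total interest = total paid − principal = £6,111.78 − £5,571.00 = £540.78.

£541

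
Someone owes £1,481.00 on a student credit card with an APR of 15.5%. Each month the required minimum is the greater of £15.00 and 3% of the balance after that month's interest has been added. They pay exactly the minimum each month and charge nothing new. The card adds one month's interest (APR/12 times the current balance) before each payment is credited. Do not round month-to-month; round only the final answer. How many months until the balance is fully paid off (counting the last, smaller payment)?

106 months

Monthly rate r = 15.5%/12 = 1.29167% = 0.0129167.
While 3% of the post-interest balance exceeds £15.00, each month B ← (B·(1+r))·(1 − 0.03), i.e. B shrinks by the factor (1+r)·0.97 = 0.98253.
This holds for months 1–63. Entering month 64 the balance is £487.89; 3% of the post-interest balance is now below £15.00, so the flat £15.00 minimum applies from here.
From month 64 a fixed £15.00 at rate r clears £487.89 in 43 more payments. Total: 63 + 43 = 106 months.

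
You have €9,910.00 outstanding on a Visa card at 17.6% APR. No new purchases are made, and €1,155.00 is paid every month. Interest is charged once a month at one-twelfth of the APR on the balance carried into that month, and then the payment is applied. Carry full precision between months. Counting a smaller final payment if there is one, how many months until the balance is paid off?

Monthly rate r = 17.6%/12 = 1.46667% = 0.0146667.
Recurrence: B ← B·(1+r) − €1,155.00.
Month 1: interest €145.35; balance after payment €8,900.35.
Month 2: interest €130.54; balance after payment €7,875.89.
Closed form: n = −ln(1 − rB₀/P)/ln(1+r) = −ln(0.87416)/ln(1.01467) ≈ 9.237, so the balance reaches zero during payment 10.

10 payments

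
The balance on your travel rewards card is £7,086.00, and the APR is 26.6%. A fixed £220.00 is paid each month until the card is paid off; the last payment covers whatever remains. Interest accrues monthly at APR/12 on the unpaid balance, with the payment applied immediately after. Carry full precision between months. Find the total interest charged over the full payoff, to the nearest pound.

Monthly rate r = 26.6%/12 = 2.21667% = 0.0221667.
Payoff takes n = ⌈−ln(1 − rB₀/P)/ln(1+r)⌉ = ⌈57.089⌉ = 58 payments; the last is £19.79.
Total paid = 57·£220.00 + £19.79 = £12,559.79.
Total interest = total paid − principal = £12,559.79 − £7,086.00 = £5,473.79.

£5,474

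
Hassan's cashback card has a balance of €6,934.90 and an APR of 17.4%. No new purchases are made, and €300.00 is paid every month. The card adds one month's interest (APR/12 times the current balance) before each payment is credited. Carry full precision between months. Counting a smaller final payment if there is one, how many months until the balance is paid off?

Monthly rate r = 17.4%/12 = 1.45% = 0.0145.
Recurrence: B ← B·(1+r) − €300.00.
Month 1: interest €100.56; balance after payment €6,735.46.
Month 2: interest €97.66; balance after payment €6,533.12.
Closed form: n = −ln(1 − rB₀/P)/ln(1+r) = −ln(0.66481)/ln(1.0145) ≈ 28.359, so the balance reaches zero during payment 29.

29 months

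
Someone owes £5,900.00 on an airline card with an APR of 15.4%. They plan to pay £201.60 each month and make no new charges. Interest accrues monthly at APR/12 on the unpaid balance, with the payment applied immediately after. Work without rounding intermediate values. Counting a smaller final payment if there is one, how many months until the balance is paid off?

37 payments

Monthly rate r = 15.4%/12 = 1.28333% = 0.0128333.
Recurrence: B ← B·(1+r) − £201.60.
Month 1: interest £75.72; balance after payment £5,774.12.
Month 2: interest £74.10; balance after payment £5,646.62.
Closed form: n = −ln(1 − rB₀/P)/ln(1+r) = −ln(0.62442)/ln(1.01283) ≈ 36.931, so the balance reaches zero during payment 37.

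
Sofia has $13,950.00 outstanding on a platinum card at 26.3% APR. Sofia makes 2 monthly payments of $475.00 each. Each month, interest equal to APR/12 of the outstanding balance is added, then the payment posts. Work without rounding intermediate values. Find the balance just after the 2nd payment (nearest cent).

$13,607.77

Monthly rate r = 26.3%/12 = 2.19167% = 0.0219167.
Each month: B ← B·(1+r) − $475.00.
Month 1: interest $305.74; balance after payment $13,780.74.
Month 2: interest $302.03; balance after payment $13,607.77.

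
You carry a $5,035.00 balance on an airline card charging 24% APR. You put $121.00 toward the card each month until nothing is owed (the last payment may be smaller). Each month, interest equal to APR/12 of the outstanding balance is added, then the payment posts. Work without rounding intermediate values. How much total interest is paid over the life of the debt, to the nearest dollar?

Monthly rate r = 24%/12 = 2% = 0.02.
Payoff takes n = ⌈−ln(1 − rB₀/P)/ln(1+r)⌉ = ⌈90.148⌉ = 91 payments; the last is $18.07.
Total paid = 90·$121.00 + $18.07 = $10,908.07.
Total interest = total paid − principal = $10,908.07 − $5,035.00 = $5,873.07.

$5,873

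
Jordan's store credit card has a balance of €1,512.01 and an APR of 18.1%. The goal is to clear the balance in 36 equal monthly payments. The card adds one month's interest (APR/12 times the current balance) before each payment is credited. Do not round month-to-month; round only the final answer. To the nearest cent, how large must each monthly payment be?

Monthly rate r = 18.1%/12 = 1.50833% = 0.0150833.
Level-payment amortization: P = B₀·r / (1 − (1+r)^(−n)) = 1512.01·0.0150833 / (1 − 1.01508^(−36)).
Denominator 1 − (1+r)^(−36) = 0.41663697.
P = 22.8062 / 0.41663697 ≈ 54.74.

€54.74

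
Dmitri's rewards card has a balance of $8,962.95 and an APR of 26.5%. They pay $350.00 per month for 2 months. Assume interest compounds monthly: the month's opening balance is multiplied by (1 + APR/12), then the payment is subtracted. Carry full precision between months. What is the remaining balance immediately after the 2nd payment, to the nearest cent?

$8,655.46

Monthly rate r = 26.5%/12 = 2.20833% = 0.0220833.
Each month: B ← B·(1+r) − $350.00.
Month 1: interest $197.93; balance after payment $8,810.88.
Month 2: interest $194.57; balance after payment $8,655.46.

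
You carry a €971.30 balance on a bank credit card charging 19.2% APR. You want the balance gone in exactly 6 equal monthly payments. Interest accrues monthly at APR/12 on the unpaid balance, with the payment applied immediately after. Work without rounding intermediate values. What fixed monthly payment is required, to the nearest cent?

€171.07

Monthly rate r = 19.2%/12 = 1.6% = 0.016.
Level-payment amortization: P = B₀·r / (1 − (1+r)^(−n)) = 971.30·0.016 / (1 − 1.016^(−6)).
Denominator 1 − (1+r)^(−6) = 0.0908453752.
P = 15.5408 / 0.0908453752 ≈ 171.07.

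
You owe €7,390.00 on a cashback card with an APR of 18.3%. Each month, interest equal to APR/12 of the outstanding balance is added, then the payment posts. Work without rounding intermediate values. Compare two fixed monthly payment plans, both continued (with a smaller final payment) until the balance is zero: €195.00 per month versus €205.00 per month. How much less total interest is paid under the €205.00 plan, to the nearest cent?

€305.56

Monthly rate r = 18.3%/12 = 1.525% = 0.01525.
At €195.00/mo: n = ⌈−ln(1 − rB₀/P)/ln(1+r)⌉ = 57 payments (last €193.84); total interest = total paid − €7,390.00 = €3,723.84.
At €205.00/mo: 53 payments (last €148.28); total interest €3,418.28.
Interest saved = €3,723.84 − €3,418.28 = €305.56.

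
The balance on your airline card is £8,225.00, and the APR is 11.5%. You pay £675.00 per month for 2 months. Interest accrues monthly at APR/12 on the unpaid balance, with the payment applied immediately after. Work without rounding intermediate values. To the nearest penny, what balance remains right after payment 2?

Monthly rate r = 11.5%/12 = 0.958333% = 0.00958333.
Each month: B ← B·(1+r) − £675.00.
Month 1: interest £78.82; balance after payment £7,628.82.
Month 2: interest £73.11; balance after payment £7,026.93.

£7,026.93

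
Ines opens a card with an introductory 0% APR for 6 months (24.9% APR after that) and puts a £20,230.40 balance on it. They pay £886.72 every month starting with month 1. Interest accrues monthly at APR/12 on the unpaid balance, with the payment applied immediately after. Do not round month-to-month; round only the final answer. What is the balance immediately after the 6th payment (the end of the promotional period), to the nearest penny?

£14,910.08

Promo months 1–6 at r₀ = 0%/12 = 0; months 7+ at r₁ = 24.9%/12 = 0.02075.
After month 6 (no interest yet): B = £20,230.40 − 6·£886.72 = £14,910.08.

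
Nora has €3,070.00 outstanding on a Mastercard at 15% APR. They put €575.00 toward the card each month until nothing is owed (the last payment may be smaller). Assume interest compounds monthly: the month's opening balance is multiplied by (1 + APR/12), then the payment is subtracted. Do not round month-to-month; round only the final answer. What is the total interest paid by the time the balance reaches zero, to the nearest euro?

€128

Monthly rate r = 15%/12 = 1.25% = 0.0125.
Payoff takes n = ⌈−ln(1 − rB₀/P)/ln(1+r)⌉ = ⌈5.560⌉ = 6 payments; the last is €322.94.
Total paid = 5·€575.00 + €322.94 = €3,197.94.
Total interest = total paid − principal = €3,197.94 − €3,070.00 = €127.94.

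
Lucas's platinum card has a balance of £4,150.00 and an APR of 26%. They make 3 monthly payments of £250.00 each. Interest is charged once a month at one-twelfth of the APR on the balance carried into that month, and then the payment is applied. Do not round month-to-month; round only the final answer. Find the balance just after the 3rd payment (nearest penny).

Monthly rate r = 26%/12 = 2.16667% = 0.0216667.
Each month: B ← B·(1+r) − £250.00.
Month 1: interest £89.92; balance after payment £3,989.92.
Month 2: interest £86.45; balance after payment £3,826.36.
Month 3: interest £82.90; balance after payment £3,659.27.

£3,659.27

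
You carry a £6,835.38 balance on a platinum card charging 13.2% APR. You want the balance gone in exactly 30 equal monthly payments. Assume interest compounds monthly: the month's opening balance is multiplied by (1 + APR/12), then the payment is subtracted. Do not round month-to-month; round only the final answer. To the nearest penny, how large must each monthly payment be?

Monthly rate r = 13.2%/12 = 1.1% = 0.011.
Level-payment amortization: P = B₀·r / (1 − (1+r)^(−n)) = 6835.38·0.011 / (1 − 1.011^(−30)).
Denominator 1 − (1+r)^(−30) = 0.279779743.
P = 75.1892 / 0.279779743 ≈ 268.74.

£268.74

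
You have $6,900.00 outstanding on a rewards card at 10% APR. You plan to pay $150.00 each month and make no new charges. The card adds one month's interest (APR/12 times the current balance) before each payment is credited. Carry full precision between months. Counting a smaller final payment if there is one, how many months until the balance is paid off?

59 months

Monthly rate r = 10%/12 = 0.833333% = 0.00833333.
Recurrence: B ← B·(1+r) − $150.00.
Month 1: interest $57.50; balance after payment $6,807.50.
Month 2: interest $56.73; balance after payment $6,714.23.
Closed form: n = −ln(1 − rB₀/P)/ln(1+r) = −ln(0.61667)/ln(1.00833) ≈ 58.253, so the balance reaches zero during payment 59.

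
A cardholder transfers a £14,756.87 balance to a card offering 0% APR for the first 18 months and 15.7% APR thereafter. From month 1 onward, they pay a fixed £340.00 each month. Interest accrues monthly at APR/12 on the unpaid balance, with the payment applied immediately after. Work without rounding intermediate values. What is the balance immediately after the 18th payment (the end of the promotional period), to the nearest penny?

£8,636.87

Promo months 1–18 at r₀ = 0%/12 = 0; months 19+ at r₁ = 15.7%/12 = 0.0130833.
After month 18 (no interest yet): B = £14,756.87 − 18·£340.00 = £8,636.87.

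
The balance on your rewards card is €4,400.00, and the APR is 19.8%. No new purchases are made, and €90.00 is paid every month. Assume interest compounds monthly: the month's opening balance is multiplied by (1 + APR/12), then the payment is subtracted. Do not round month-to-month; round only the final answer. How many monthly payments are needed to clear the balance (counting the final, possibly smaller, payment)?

101 payments

Monthly rate r = 19.8%/12 = 1.65% = 0.0165.
Recurrence: B ← B·(1+r) − €90.00.
Month 1: interest €72.60; balance after payment €4,382.60.
Month 2: interest €72.31; balance after payment €4,364.91.
Closed form: n = −ln(1 − rB₀/P)/ln(1+r) = −ln(0.19333)/ln(1.0165) ≈ 100.416, so the balance reaches zero during payment 101.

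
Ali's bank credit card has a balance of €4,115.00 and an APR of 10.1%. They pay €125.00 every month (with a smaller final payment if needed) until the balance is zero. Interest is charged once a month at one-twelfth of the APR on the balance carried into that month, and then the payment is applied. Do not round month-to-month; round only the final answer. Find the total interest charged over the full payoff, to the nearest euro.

€724

Monthly rate r = 10.1%/12 = 0.841667% = 0.00841667.
Payoff takes n = ⌈−ln(1 − rB₀/P)/ln(1+r)⌉ = ⌈38.711⌉ = 39 payments; the last is €88.95.
Total paid = 38·€125.00 + €88.95 = €4,838.95.
Total interest = total paid − principal = €4,838.95 − €4,115.00 = €723.95.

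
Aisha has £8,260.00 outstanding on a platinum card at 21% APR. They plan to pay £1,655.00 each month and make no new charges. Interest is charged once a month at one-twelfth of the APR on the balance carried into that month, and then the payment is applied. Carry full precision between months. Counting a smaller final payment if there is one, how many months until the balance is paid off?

6 payments

Monthly rate r = 21%/12 = 1.75% = 0.0175.
Recurrence: B ← B·(1+r) − £1,655.00.
Month 1: interest £144.55; balance after payment £6,749.55.
Month 2: interest £118.12; balance after payment £5,212.67.
Month 3: interest £91.22; balance after payment £3,648.89.
Month 4: interest £63.86; balance after payment £2,057.74.
Month 5: interest £36.01; balance after payment £438.75.
Month 6: interest £7.68; balance after payment £0.00.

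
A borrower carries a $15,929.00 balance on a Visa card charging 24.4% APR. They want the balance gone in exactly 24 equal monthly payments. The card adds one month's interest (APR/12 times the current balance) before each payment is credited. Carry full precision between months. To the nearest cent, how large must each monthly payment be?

Monthly rate r = 24.4%/12 = 2.03333% = 0.0203333.
Level-payment amortization: P = B₀·r / (1 − (1+r)^(−n)) = 15929.00·0.0203333 / (1 − 1.02033^(−24)).
Denominator 1 − (1+r)^(−24) = 0.383134896.
P = 323.89 / 0.383134896 ≈ 845.37.

$845.37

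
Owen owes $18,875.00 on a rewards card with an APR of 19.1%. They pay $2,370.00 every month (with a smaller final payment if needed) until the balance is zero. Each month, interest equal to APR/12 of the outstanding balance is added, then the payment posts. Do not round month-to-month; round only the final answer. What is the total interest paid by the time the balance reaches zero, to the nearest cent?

Monthly rate r = 19.1%/12 = 1.59167% = 0.0159167.
Payoff takes n = ⌈−ln(1 − rB₀/P)/ln(1+r)⌉ = ⌈8.584⌉ = 9 payments; the last is $1,387.87.
Total paid = 8·$2,370.00 + $1,387.87 = $20,347.87.
Total interest = total paid − principal = $20,347.87 − $18,875.00 = $1,472.87.

$1,472.87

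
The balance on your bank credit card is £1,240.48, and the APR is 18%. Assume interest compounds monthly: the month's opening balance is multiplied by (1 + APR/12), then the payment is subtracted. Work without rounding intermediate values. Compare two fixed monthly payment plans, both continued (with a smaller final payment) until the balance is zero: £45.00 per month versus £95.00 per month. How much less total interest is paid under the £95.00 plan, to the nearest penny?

£221.65

Monthly rate r = 18%/12 = 1.5% = 0.015.
At £45.00/mo: n = ⌈−ln(1 − rB₀/P)/ln(1+r)⌉ = 36 payments (last £37.73); total interest = total paid − £1,240.48 = £372.25.
At £95.00/mo: 15 payments (last £61.08); total interest £150.60.
Interest saved = £372.25 − £150.60 = £221.65.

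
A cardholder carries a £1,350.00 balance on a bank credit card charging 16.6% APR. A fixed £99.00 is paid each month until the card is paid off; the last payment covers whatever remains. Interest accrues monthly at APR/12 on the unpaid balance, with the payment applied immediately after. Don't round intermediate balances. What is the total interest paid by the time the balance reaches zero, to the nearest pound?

£156

Monthly rate r = 16.6%/12 = 1.38333% = 0.0138333.
Payoff takes n = ⌈−ln(1 − rB₀/P)/ln(1+r)⌉ = ⌈15.216⌉ = 16 payments; the last is £21.45.
Total paid = 15·£99.00 + £21.45 = £1,506.45.
Total interest = total paid − principal = £1,506.45 − £1,350.00 = £156.45.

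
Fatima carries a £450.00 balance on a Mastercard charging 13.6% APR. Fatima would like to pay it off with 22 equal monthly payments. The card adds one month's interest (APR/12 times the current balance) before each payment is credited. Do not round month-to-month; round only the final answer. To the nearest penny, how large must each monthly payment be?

£23.23

Monthly rate r = 13.6%/12 = 1.13333% = 0.0113333.
Level-payment amortization: P = B₀·r / (1 − (1+r)^(−n)) = 450.00·0.0113333 / (1 − 1.01133^(−22)).
Denominator 1 − (1+r)^(−22) = 0.219586233.
P = 5.1 / 0.219586233 ≈ 23.23.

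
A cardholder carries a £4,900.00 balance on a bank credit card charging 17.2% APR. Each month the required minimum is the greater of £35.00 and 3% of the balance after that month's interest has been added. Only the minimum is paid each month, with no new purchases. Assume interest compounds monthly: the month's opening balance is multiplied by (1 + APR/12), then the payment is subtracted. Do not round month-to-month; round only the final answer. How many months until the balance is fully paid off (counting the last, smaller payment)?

135 months

Monthly rate r = 17.2%/12 = 1.43333% = 0.0143333.
While 3% of the post-interest balance exceeds £35.00, each month B ← (B·(1+r))·(1 − 0.03), i.e. B shrinks by the factor (1+r)·0.97 = 0.9839.
This holds for months 1–90. Entering month 91 the balance is £1,137.40; 3% of the post-interest balance is now below £35.00, so the flat £35.00 minimum applies from here.
From month 91 a fixed £35.00 at rate r clears £1,137.40 in 45 more payments. Total: 90 + 45 = 135 months.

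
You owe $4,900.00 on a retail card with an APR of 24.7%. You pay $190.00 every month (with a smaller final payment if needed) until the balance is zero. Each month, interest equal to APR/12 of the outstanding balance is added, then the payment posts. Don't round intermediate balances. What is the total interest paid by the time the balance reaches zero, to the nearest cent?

Monthly rate r = 24.7%/12 = 2.05833% = 0.0205833.
Payoff takes n = ⌈−ln(1 − rB₀/P)/ln(1+r)⌉ = ⌈37.145⌉ = 38 payments; the last is $27.71.
Total paid = 37·$190.00 + $27.71 = $7,057.71.
Total interest = total paid − principal = $7,057.71 − $4,900.00 = $2,157.71.

$2,157.71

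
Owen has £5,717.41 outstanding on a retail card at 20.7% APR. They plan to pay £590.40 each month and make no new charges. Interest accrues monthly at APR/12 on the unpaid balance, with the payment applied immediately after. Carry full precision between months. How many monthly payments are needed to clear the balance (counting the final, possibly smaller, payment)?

Monthly rate r = 20.7%/12 = 1.725% = 0.01725.
Recurrence: B ← B·(1+r) − £590.40.
Month 1: interest £98.63; balance after payment £5,225.64.
Month 2: interest £90.14; balance after payment £4,725.38.
Closed form: n = −ln(1 − rB₀/P)/ln(1+r) = −ln(0.83295)/ln(1.01725) ≈ 10.687, so the balance reaches zero during payment 11.

11 months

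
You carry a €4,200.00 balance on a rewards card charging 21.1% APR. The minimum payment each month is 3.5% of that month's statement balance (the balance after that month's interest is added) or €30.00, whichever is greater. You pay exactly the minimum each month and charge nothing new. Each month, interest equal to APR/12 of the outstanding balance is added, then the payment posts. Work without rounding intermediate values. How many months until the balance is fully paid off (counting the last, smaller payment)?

Monthly rate r = 21.1%/12 = 1.75833% = 0.0175833.
While 3.5% of the post-interest balance exceeds €30.00, each month B ← (B·(1+r))·(1 − 0.035), i.e. B shrinks by the factor (1+r)·0.965 = 0.98197.
This holds for months 1–89. Entering month 90 the balance is €831.59; 3.5% of the post-interest balance is now below €30.00, so the flat €30.00 minimum applies from here.
From month 90 a fixed €30.00 at rate r clears €831.59 in 39 more payments. Total: 89 + 39 = 128 months.

128 months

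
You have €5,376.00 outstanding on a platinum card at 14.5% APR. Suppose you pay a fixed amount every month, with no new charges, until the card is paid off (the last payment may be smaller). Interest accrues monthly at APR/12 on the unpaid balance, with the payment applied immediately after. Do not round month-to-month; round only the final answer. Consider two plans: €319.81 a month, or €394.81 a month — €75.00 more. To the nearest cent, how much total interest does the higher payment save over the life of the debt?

Monthly rate r = 14.5%/12 = 1.20833% = 0.0120833.
At €319.81/mo: n = ⌈−ln(1 − rB₀/P)/ln(1+r)⌉ = 19 payments (last €289.21); total interest = total paid − €5,376.00 = €669.79.
At €394.81/mo: 15 payments (last €381.83); total interest €533.17.
Interest saved = €669.79 − €533.17 = €136.62.

€136.62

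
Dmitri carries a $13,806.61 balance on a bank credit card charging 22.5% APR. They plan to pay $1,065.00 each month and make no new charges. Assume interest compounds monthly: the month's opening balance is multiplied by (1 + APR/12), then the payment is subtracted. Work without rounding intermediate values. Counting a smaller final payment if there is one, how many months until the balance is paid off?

15 months

Monthly rate r = 22.5%/12 = 1.875% = 0.01875.
Recurrence: B ← B·(1+r) − $1,065.00.
Month 1: interest $258.87; balance after payment $13,000.48.
Month 2: interest $243.76; balance after payment $12,179.24.
Closed form: n = −ln(1 − rB₀/P)/ln(1+r) = −ln(0.75693)/ln(1.01875) ≈ 14.992, so the balance reaches zero during payment 15.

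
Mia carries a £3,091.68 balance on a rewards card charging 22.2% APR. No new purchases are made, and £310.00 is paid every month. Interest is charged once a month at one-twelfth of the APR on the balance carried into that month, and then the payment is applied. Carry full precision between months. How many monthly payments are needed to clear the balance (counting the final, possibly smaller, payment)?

Monthly rate r = 22.2%/12 = 1.85% = 0.0185.
Recurrence: B ← B·(1+r) − £310.00.
Month 1: interest £57.20; balance after payment £2,838.88.
Month 2: interest £52.52; balance after payment £2,581.40.
Closed form: n = −ln(1 − rB₀/P)/ln(1+r) = −ln(0.8155)/ln(1.0185) ≈ 11.126, so the balance reaches zero during payment 12.

12 payments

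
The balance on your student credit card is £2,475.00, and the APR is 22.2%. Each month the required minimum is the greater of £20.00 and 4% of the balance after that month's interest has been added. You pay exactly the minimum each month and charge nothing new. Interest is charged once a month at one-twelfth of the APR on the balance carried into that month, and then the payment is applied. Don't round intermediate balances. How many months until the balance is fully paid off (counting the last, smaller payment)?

Monthly rate r = 22.2%/12 = 1.85% = 0.0185.
While 4% of the post-interest balance exceeds £20.00, each month B ← (B·(1+r))·(1 − 0.04), i.e. B shrinks by the factor (1+r)·0.96 = 0.97776.
This holds for months 1–72. Entering month 73 the balance is £490.12; 4% of the post-interest balance is now below £20.00, so the flat £20.00 minimum applies from here.
From month 73 a fixed £20.00 at rate r clears £490.12 in 33 more payments. Total: 72 + 33 = 105 months.

105 months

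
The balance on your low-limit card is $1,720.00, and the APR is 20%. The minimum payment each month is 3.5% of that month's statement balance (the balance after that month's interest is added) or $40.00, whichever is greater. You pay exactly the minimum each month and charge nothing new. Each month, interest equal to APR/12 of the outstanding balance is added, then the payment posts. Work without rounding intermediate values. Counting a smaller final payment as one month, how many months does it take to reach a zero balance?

Monthly rate r = 20%/12 = 1.66667% = 0.0166667.
While 3.5% of the post-interest balance exceeds $40.00, each month B ← (B·(1+r))·(1 − 0.035), i.e. B shrinks by the factor (1+r)·0.965 = 0.98108.
This holds for months 1–23. Entering month 24 the balance is $1,108.57; 3.5% of the post-interest balance is now below $40.00, so the flat $40.00 minimum applies from here.
From month 24 a fixed $40.00 at rate r clears $1,108.57 in 38 more payments. Total: 23 + 38 = 61 months.

61 months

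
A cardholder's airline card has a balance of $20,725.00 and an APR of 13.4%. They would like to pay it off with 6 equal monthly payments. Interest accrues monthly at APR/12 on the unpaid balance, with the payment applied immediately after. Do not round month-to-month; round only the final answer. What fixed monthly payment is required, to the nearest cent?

Monthly rate r = 13.4%/12 = 1.11667% = 0.0111667.
Level-payment amortization: P = B₀·r / (1 − (1+r)^(−n)) = 20725.00·0.0111667 / (1 − 1.01117^(−6)).
Denominator 1 − (1+r)^(−6) = 0.064457476.
P = 231.429 / 0.064457476 ≈ 3590.42.

$3,590.42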